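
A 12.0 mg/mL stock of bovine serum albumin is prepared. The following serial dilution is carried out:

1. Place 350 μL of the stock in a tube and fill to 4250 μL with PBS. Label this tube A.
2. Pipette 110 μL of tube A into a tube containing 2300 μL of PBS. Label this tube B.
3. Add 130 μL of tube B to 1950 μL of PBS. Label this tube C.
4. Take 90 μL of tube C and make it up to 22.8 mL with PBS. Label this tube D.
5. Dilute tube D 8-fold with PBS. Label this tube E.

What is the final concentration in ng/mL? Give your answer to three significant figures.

1.39 ng/mL

Step 1: 350 μL brought to 4250 μL → factor 4250/350 = 12.143
Step 2: 110 μL + 2300 μL = 2410 μL total → factor 2410/110 = 21.909
Step 3: 130 μL + 1950 μL = 2080 μL total → factor 2080/130 = 16
Step 4: 90 μL brought to 22.8 mL → factor 22800/90 = 253.33
Step 5: 8-fold → factor 8
Overall dilution factor = 12.143 × 21.909 × 16 × 253.33 × 8 = 8.6268 × 10^6
Final = 12.0 mg/mL / 8.6268 × 10^6 = 1.391 × 10^-6 mg/mL = 1.39 ng/mL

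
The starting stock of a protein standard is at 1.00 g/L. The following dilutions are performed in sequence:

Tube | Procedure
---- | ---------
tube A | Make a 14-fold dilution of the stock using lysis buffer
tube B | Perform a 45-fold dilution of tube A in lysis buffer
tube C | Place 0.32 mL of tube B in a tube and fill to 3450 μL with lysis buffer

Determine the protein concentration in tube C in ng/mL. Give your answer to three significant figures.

Step 1: 14-fold → factor 14
Step 2: 45-fold → factor 45
Step 3: 0.32 mL brought to 3450 μL → factor 3.45/0.32 = 10.781
Overall dilution factor = 14 × 45 × 10.781 = 6792.2
Final = 1.00 g/L / 6792.2 = 0.0001472 g/L = 147 ng/mL

147 ng/mL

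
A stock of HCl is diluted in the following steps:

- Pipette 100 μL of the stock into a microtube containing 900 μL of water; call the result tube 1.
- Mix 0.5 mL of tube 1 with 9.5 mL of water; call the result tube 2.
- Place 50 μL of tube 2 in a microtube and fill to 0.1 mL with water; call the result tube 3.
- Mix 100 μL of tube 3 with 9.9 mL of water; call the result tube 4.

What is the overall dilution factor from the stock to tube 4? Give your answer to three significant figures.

4.00 × 10^4

Step 1: 100 μL + 900 μL = 1000 μL total → factor 1000/100 = 10
Step 2: 0.5 mL + 9.5 mL = 10 mL total → factor 10/0.5 = 20
Step 3: 50 μL brought to 0.1 mL → factor 100/50 = 2
Step 4: 100 μL + 9.9 mL = 10000 μL total → factor 10000/100 = 100
Overall dilution factor = 10 × 20 × 2 × 100 = 40000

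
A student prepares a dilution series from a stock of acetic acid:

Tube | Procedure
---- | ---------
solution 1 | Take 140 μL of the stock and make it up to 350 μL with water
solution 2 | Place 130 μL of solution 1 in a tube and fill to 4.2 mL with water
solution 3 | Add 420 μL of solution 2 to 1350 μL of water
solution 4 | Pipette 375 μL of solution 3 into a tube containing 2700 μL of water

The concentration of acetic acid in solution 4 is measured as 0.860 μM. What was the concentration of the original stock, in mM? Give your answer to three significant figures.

Step 1: 140 μL brought to 350 μL → factor 350/140 = 2.5
Step 2: 130 μL brought to 4.2 mL → factor 4200/130 = 32.308
Step 3: 420 μL + 1350 μL = 1770 μL total → factor 1770/420 = 4.2143
Step 4: 375 μL + 2700 μL = 3075 μL total → factor 3075/375 = 8.2
Overall dilution factor = 2.5 × 32.308 × 4.2143 × 8.2 = 2791.2
Stock = 0.860 μM × 2791.2 = 2400 μM = 2.40 mM

2.40 mM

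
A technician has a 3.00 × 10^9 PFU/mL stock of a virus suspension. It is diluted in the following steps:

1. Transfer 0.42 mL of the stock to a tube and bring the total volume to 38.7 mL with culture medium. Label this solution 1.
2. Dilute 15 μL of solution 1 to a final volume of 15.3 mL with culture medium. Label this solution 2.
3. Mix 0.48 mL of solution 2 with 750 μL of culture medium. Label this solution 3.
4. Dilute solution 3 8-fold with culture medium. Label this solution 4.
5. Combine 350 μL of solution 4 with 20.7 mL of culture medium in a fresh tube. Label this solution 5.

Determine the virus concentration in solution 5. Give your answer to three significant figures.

Step 1: 0.42 mL brought to 38.7 mL → factor 38.7/0.42 = 92.143
Step 2: 15 μL brought to 15.3 mL → factor 15300/15 = 1020
Step 3: 0.48 mL + 750 μL = 1.23 mL total → factor 1.23/0.48 = 2.5625
Step 4: 8-fold → factor 8
Step 5: 350 μL + 20.7 mL = 21050 μL total → factor 21050/350 = 60.143
Overall dilution factor = 92.143 × 1020 × 2.5625 × 8 × 60.143 = 1.1588 × 10^8
Final = 3.00 × 10^9 PFU/mL / 1.1588 × 10^8 = 25.9 PFU/mL

25.9 PFU/mL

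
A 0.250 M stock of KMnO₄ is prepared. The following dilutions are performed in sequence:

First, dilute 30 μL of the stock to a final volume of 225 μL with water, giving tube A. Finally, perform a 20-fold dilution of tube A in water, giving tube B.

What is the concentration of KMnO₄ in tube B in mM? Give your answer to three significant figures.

Step 1: 30 μL brought to 225 μL → factor 225/30 = 7.5
Step 2: 20-fold → factor 20
Overall dilution factor = 7.5 × 20 = 150
Final = 0.250 M / 150 = 0.001667 M = 1.67 mM

1.67 mM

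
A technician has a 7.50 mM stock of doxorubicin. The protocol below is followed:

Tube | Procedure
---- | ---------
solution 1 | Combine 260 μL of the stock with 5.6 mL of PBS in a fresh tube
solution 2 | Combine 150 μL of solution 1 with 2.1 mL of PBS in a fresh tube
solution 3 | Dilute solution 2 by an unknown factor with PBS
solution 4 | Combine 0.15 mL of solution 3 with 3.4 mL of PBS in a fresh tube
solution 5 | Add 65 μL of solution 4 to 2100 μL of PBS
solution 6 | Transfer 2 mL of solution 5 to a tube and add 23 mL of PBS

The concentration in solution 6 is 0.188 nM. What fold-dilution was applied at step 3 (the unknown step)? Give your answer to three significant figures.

Step 1: 260 μL + 5.6 mL = 5860 μL total → factor 5860/260 = 22.538
Step 2: 150 μL + 2.1 mL = 2250 μL total → factor 2250/150 = 15
Step 3: unknown factor x
Step 4: 0.15 mL + 3.4 mL = 3.55 mL total → factor 3.55/0.15 = 23.667
Step 5: 65 μL + 2100 μL = 2165 μL total → factor 2165/65 = 33.308
Step 6: 2 mL + 23 mL = 25 mL total → factor 25/2 = 12.5
Product of known-step factors = 3.3312 × 10^6
Overall factor = 7.50 mM / (0.188 nM) = 3.9894 × 10^7
x = 3.9894 × 10^7 / 3.3312 × 10^6 = 12.0

12.0-fold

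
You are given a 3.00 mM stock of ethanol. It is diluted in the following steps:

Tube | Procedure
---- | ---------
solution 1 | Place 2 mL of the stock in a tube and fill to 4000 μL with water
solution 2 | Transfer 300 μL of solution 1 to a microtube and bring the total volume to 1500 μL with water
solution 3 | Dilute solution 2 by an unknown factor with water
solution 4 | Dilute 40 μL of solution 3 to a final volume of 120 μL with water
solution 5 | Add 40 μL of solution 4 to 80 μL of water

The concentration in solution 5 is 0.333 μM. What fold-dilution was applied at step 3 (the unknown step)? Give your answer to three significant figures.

Step 1: 2 mL brought to 4000 μL → factor 4/2 = 2
Step 2: 300 μL brought to 1500 μL → factor 1500/300 = 5
Step 3: unknown factor x
Step 4: 40 μL brought to 120 μL → factor 120/40 = 3
Step 5: 40 μL + 80 μL = 120 μL total → factor 120/40 = 3
Product of known-step factors = 90
Overall factor = 3.00 mM / (0.333 μM) = 9009
x = 9009 / 90 = 100

100-fold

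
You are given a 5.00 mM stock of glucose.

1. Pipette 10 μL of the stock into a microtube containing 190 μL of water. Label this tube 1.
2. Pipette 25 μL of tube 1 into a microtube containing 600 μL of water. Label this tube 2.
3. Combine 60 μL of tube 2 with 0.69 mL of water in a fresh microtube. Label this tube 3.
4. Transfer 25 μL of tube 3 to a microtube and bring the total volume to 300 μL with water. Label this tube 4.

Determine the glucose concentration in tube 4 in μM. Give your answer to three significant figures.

Step 1: 10 μL + 190 μL = 200 μL total → factor 200/10 = 20
Step 2: 25 μL + 600 μL = 625 μL total → factor 625/25 = 25
Step 3: 60 μL + 0.69 mL = 750 μL total → factor 750/60 = 12.5
Step 4: 25 μL brought to 300 μL → factor 300/25 = 12
Overall dilution factor = 20 × 25 × 12.5 × 12 = 75000
Final = 5.00 mM / 75000 = 6.667 × 10^-5 mM = 0.0667 μM

0.0667 μM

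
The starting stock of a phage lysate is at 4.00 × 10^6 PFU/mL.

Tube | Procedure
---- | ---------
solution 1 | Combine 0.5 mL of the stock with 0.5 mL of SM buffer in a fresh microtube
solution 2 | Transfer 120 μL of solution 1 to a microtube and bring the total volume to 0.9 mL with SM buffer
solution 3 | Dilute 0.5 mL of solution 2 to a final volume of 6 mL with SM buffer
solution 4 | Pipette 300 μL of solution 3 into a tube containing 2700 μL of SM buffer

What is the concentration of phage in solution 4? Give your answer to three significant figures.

Step 1: 0.5 mL + 0.5 mL = 1 mL total → factor 1/0.5 = 2
Step 2: 120 μL brought to 0.9 mL → factor 900/120 = 7.5
Step 3: 0.5 mL brought to 6 mL → factor 6/0.5 = 12
Step 4: 300 μL + 2700 μL = 3000 μL total → factor 3000/300 = 10
Overall dilution factor = 2 × 7.5 × 12 × 10 = 1800
Final = 4.00 × 10^6 PFU/mL / 1800 = 2.22 × 10^3 PFU/mL

2.22 × 10^3 PFU/mL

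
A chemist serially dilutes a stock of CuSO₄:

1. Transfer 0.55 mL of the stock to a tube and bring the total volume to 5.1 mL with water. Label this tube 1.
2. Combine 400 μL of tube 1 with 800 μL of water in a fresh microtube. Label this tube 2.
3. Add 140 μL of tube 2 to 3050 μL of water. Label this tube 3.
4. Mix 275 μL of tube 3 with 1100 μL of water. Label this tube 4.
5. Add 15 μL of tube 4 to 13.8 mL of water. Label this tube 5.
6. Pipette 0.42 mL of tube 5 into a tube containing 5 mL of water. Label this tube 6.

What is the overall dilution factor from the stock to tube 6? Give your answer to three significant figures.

3.77 × 10^7

Step 1: 0.55 mL brought to 5.1 mL → factor 5.1/0.55 = 9.2727
Step 2: 400 μL + 800 μL = 1200 μL total → factor 1200/400 = 3
Step 3: 140 μL + 3050 μL = 3190 μL total → factor 3190/140 = 22.786
Step 4: 275 μL + 1100 μL = 1375 μL total → factor 1375/275 = 5
Step 5: 15 μL + 13.8 mL = 13815 μL total → factor 13815/15 = 921
Step 6: 0.42 mL + 5 mL = 5.42 mL total → factor 5.42/0.42 = 12.905
Overall dilution factor = 9.2727 × 3 × 22.786 × 5 × 921 × 12.905 = 3.7668 × 10^7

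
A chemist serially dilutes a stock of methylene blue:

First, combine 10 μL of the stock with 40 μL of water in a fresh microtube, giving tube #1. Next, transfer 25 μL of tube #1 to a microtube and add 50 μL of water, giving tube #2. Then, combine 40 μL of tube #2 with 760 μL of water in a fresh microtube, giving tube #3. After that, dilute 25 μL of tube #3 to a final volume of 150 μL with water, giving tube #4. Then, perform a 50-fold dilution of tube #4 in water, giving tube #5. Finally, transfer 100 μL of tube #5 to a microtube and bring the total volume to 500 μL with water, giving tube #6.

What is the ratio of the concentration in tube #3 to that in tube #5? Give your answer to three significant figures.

Step 1: 10 μL + 40 μL = 50 μL total → factor 50/10 = 5
Step 2: 25 μL + 50 μL = 75 μL total → factor 75/25 = 3
Step 3: 40 μL + 760 μL = 800 μL total → factor 800/40 = 20
Step 4: 25 μL brought to 150 μL → factor 150/25 = 6
Step 5: 50-fold → factor 50
Dilution factor to tube #3 = 300; to tube #5 = 90000
[tube #3]/[tube #5] = (factor to tube #5)/(factor to tube #3) = 90000/300 = 300

300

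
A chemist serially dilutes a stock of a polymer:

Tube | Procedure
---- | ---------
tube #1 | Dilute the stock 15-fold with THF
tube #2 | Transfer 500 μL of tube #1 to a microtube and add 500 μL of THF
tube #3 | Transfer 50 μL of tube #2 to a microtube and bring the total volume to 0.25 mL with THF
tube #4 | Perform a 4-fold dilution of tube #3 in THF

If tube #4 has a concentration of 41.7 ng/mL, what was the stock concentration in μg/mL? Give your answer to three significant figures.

Step 1: 15-fold → factor 15
Step 2: 500 μL + 500 μL = 1000 μL total → factor 1000/500 = 2
Step 3: 50 μL brought to 0.25 mL → factor 250/50 = 5
Step 4: 4-fold → factor 4
Overall dilution factor = 15 × 2 × 5 × 4 = 600
Stock = 41.7 ng/mL × 600 = 2.502 × 10^4 ng/mL = 25.0 μg/mL

25.0 μg/mL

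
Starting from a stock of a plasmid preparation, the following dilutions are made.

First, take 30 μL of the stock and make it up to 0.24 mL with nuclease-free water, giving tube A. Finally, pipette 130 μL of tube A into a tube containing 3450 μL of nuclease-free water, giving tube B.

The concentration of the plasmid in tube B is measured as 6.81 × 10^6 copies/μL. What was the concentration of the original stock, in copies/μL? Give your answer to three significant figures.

1.50 × 10^9 copies/μL

Step 1: 30 μL brought to 0.24 mL → factor 240/30 = 8
Step 2: 130 μL + 3450 μL = 3580 μL total → factor 3580/130 = 27.538
Overall dilution factor = 8 × 27.538 = 220.31
Stock = 6.81 × 10^6 copies/μL × 220.31 = 1.50 × 10^9 copies/μL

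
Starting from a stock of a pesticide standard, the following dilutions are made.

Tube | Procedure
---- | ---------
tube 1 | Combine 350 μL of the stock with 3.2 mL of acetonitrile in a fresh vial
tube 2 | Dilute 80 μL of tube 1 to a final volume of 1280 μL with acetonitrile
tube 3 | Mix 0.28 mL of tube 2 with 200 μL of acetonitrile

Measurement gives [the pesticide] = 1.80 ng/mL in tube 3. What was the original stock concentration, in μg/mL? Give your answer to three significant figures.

Step 1: 350 μL + 3.2 mL = 3550 μL total → factor 3550/350 = 10.143
Step 2: 80 μL brought to 1280 μL → factor 1280/80 = 16
Step 3: 0.28 mL + 200 μL = 0.48 mL total → factor 0.48/0.28 = 1.7143
Overall dilution factor = 10.143 × 16 × 1.7143 = 278.2
Stock = 1.80 ng/mL × 278.2 = 500.8 ng/mL = 0.501 μg/mL

0.501 μg/mL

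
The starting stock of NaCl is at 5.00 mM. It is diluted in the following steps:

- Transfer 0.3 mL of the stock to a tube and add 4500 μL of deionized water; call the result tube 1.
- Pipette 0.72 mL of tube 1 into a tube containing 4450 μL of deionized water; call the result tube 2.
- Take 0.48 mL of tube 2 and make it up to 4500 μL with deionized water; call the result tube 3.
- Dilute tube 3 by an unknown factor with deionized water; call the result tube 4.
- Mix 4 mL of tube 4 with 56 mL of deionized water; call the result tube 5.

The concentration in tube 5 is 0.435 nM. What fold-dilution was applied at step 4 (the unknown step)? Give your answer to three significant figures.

711-fold

Step 1: 0.3 mL + 4500 μL = 4.8 mL total → factor 4.8/0.3 = 16
Step 2: 0.72 mL + 4450 μL = 5.17 mL total → factor 5.17/0.72 = 7.1806
Step 3: 0.48 mL brought to 4500 μL → factor 4.5/0.48 = 9.375
Step 4: unknown factor x
Step 5: 4 mL + 56 mL = 60 mL total → factor 60/4 = 15
Product of known-step factors = 16156
Overall factor = 5.00 mM / (0.435 nM) = 1.1494 × 10^7
x = 1.1494 × 10^7 / 16156 = 711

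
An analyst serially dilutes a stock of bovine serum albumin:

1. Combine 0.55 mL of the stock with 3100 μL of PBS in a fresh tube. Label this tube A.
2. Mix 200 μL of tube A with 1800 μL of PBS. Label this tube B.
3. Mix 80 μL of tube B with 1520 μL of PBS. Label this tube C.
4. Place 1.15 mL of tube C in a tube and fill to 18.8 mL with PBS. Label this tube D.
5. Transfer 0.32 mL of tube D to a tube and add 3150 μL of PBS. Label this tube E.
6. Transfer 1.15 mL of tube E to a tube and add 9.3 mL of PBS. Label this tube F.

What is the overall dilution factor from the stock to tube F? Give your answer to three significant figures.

Step 1: 0.55 mL + 3100 μL = 3.65 mL total → factor 3.65/0.55 = 6.6364
Step 2: 200 μL + 1800 μL = 2000 μL total → factor 2000/200 = 10
Step 3: 80 μL + 1520 μL = 1600 μL total → factor 1600/80 = 20
Step 4: 1.15 mL brought to 18.8 mL → factor 18.8/1.15 = 16.348
Step 5: 0.32 mL + 3150 μL = 3.47 mL total → factor 3.47/0.32 = 10.844
Step 6: 1.15 mL + 9.3 mL = 10.45 mL total → factor 10.45/1.15 = 9.087
Overall dilution factor = 6.6364 × 10 × 20 × 16.348 × 10.844 × 9.087 = 2.1381 × 10^6

2.14 × 10^6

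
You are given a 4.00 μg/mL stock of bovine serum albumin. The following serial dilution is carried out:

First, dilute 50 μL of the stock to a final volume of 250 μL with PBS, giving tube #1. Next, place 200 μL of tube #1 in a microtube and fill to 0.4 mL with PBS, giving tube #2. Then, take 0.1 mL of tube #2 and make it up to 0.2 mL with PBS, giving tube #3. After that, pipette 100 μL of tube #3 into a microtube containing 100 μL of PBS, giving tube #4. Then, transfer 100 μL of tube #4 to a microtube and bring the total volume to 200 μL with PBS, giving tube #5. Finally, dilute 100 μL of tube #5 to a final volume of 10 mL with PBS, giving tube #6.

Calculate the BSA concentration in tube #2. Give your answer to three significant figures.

Step 1: 50 μL brought to 250 μL → factor 250/50 = 5
Step 2: 200 μL brought to 0.4 mL → factor 400/200 = 2
Dilution factor through tube #2 = 5 × 2 = 10
[tube #2] = 4.00 μg/mL / 10 = 0.400 μg/mL

0.400 μg/mL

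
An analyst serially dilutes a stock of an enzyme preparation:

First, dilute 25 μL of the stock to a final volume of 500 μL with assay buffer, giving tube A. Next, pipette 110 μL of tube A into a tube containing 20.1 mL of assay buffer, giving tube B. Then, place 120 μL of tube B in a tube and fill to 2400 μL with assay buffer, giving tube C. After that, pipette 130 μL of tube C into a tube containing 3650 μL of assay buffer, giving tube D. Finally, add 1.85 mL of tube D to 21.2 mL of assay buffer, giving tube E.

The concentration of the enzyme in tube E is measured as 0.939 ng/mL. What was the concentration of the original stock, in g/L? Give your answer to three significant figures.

Step 1: 25 μL brought to 500 μL → factor 500/25 = 20
Step 2: 110 μL + 20.1 mL = 20210 μL total → factor 20210/110 = 183.73
Step 3: 120 μL brought to 2400 μL → factor 2400/120 = 20
Step 4: 130 μL + 3650 μL = 3780 μL total → factor 3780/130 = 29.077
Step 5: 1.85 mL + 21.2 mL = 23.05 mL total → factor 23.05/1.85 = 12.459
Overall dilution factor = 20 × 183.73 × 20 × 29.077 × 12.459 = 2.6624 × 10^7
Stock = 0.939 ng/mL × 2.6624 × 10^7 = 2.500 × 10^7 ng/mL = 25.0 g/L

25.0 g/L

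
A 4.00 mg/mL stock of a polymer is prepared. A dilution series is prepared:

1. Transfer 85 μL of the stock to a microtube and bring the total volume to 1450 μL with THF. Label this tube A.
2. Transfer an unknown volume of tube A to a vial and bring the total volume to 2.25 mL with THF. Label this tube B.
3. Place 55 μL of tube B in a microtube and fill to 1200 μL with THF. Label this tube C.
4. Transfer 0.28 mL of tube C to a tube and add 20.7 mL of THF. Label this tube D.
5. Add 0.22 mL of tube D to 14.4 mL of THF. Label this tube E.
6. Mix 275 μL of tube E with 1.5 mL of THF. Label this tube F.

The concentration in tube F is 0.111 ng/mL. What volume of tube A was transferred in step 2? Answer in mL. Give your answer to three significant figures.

Step 1: 85 μL brought to 1450 μL → factor 1450/85 = 17.059
Step 2: v brought to 2.25 mL → factor = 2.25 mL/v
Step 3: 55 μL brought to 1200 μL → factor 1200/55 = 21.818
Step 4: 0.28 mL + 20.7 mL = 20.98 mL total → factor 20.98/0.28 = 74.929
Step 5: 0.22 mL + 14.4 mL = 14.62 mL total → factor 14.62/0.22 = 66.455
Step 6: 275 μL + 1.5 mL = 1775 μL total → factor 1775/275 = 6.4545
Product of known-step factors = 1.1962 × 10^7
Overall factor = 4.00 mg/mL / (0.111 ng/mL) = 3.6036 × 10^7
Step-2 factor = 3.6036 × 10^7 / 1.1962 × 10^7 = 3.0125
v = 2.25 mL / 3.0125 = 0.747 mL

0.747 mL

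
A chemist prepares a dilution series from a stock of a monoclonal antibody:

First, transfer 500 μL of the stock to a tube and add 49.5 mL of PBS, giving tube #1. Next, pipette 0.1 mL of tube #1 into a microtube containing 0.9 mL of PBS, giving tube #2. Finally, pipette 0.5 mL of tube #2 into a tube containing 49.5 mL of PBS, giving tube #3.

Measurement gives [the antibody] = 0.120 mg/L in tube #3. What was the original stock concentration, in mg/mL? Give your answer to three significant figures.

Step 1: 500 μL + 49.5 mL = 50000 μL total → factor 50000/500 = 100
Step 2: 0.1 mL + 0.9 mL = 1 mL total → factor 1/0.1 = 10
Step 3: 0.5 mL + 49.5 mL = 50 mL total → factor 50/0.5 = 100
Overall dilution factor = 100 × 10 × 100 = 1 × 10^5
Stock = 0.120 mg/L × 1 × 10^5 = 1.200 × 10^4 mg/L = 12.0 mg/mL

12.0 mg/mL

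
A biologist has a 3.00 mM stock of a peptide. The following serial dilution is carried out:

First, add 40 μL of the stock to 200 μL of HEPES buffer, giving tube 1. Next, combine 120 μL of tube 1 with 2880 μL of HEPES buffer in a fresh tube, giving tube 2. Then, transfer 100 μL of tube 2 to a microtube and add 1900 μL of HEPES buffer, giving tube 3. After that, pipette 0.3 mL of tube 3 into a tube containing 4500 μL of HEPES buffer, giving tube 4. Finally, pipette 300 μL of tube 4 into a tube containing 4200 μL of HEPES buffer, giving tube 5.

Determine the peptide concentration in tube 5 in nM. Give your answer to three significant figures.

4.17 nM

Step 1: 40 μL + 200 μL = 240 μL total → factor 240/40 = 6
Step 2: 120 μL + 2880 μL = 3000 μL total → factor 3000/120 = 25
Step 3: 100 μL + 1900 μL = 2000 μL total → factor 2000/100 = 20
Step 4: 0.3 mL + 4500 μL = 4.8 mL total → factor 4.8/0.3 = 16
Step 5: 300 μL + 4200 μL = 4500 μL total → factor 4500/300 = 15
Overall dilution factor = 6 × 25 × 20 × 16 × 15 = 7.2 × 10^5
Final = 3.00 mM / 7.2 × 10^5 = 4.167 × 10^-6 mM = 4.17 nM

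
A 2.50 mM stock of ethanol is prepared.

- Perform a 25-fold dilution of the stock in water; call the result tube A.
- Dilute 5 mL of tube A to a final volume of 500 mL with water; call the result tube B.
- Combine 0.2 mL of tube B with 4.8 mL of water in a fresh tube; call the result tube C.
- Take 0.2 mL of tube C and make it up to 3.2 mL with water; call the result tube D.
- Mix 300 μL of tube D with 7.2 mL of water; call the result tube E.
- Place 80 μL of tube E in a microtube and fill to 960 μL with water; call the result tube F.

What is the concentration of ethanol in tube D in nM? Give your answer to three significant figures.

2.50 nM

Step 1: 25-fold → factor 25
Step 2: 5 mL brought to 500 mL → factor 500/5 = 100
Step 3: 0.2 mL + 4.8 mL = 5 mL total → factor 5/0.2 = 25
Step 4: 0.2 mL brought to 3.2 mL → factor 3.2/0.2 = 16
Dilution factor through tube D = 25 × 100 × 25 × 16 = 1 × 10^6
[tube D] = 2.50 mM / 1 × 10^6 = 2.500 × 10^-6 mM = 2.50 nM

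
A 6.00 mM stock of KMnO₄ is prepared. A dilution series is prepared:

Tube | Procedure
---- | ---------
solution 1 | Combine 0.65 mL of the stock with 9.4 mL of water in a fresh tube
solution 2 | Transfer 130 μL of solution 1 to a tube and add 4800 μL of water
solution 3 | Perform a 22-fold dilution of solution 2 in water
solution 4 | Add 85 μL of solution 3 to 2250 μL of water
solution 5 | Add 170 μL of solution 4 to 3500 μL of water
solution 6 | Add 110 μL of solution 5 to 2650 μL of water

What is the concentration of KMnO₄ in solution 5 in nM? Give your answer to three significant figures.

Step 1: 0.65 mL + 9.4 mL = 10.05 mL total → factor 10.05/0.65 = 15.462
Step 2: 130 μL + 4800 μL = 4930 μL total → factor 4930/130 = 37.923
Step 3: 22-fold → factor 22
Step 4: 85 μL + 2250 μL = 2335 μL total → factor 2335/85 = 27.471
Step 5: 170 μL + 3500 μL = 3670 μL total → factor 3670/170 = 21.588
Dilution factor through solution 5 = 15.462 × 37.923 × 22 × 27.471 × 21.588 = 7.65 × 10^6
[solution 5] = 6.00 mM / 7.65 × 10^6 = 7.843 × 10^-7 mM = 0.784 nM

0.784 nM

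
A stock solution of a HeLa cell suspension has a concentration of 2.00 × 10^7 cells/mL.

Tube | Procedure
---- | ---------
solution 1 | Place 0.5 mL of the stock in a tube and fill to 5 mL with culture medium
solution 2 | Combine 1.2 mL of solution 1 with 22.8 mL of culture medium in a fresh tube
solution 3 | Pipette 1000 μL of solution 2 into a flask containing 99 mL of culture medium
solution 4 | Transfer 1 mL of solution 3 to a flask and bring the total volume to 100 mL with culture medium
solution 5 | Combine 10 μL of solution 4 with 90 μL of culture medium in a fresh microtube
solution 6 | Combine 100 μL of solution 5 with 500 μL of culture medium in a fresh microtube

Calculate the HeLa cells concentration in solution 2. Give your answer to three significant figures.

1.00 × 10^5 cells/mL

Step 1: 0.5 mL brought to 5 mL → factor 5/0.5 = 10
Step 2: 1.2 mL + 22.8 mL = 24 mL total → factor 24/1.2 = 20
Dilution factor through solution 2 = 10 × 20 = 200
[solution 2] = 2.00 × 10^7 cells/mL / 200 = 1.00 × 10^5 cells/mL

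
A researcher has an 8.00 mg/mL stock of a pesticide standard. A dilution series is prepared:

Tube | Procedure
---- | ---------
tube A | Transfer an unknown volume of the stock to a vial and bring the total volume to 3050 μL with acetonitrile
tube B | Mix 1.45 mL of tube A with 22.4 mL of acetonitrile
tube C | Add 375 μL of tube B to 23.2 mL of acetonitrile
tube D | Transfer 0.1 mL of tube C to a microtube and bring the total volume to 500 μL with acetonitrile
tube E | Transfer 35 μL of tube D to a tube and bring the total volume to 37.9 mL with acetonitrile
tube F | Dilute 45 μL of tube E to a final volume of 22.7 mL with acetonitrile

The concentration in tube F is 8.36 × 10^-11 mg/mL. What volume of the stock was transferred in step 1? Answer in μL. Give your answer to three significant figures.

90.0 μL

Step 1: v brought to 3050 μL → factor = 3050 μL/v
Step 2: 1.45 mL + 22.4 mL = 23.85 mL total → factor 23.85/1.45 = 16.448
Step 3: 375 μL + 23.2 mL = 23575 μL total → factor 23575/375 = 62.867
Step 4: 0.1 mL brought to 500 μL → factor 0.5/0.1 = 5
Step 5: 35 μL brought to 37.9 mL → factor 37900/35 = 1082.9
Step 6: 45 μL brought to 22.7 mL → factor 22700/45 = 504.44
Product of known-step factors = 2.8242 × 10^9
Overall factor = 8.00 mg/mL / (8.36 × 10^-11 mg/mL) = 9.5694 × 10^10
Step-1 factor = 9.5694 × 10^10 / 2.8242 × 10^9 = 33.884
v = 3050 μL / 33.884 = 90.0 μL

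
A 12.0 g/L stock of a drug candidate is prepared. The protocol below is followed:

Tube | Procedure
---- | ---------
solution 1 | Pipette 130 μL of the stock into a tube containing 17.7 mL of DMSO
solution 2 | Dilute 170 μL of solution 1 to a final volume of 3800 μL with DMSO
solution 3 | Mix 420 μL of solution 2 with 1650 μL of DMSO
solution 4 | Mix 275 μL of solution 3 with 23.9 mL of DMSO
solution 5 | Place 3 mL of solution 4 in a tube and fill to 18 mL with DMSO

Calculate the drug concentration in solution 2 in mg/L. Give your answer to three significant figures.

3.91 mg/L

Step 1: 130 μL + 17.7 mL = 17830 μL total → factor 17830/130 = 137.15
Step 2: 170 μL brought to 3800 μL → factor 3800/170 = 22.353
Dilution factor through solution 2 = 137.15 × 22.353 = 3065.8
[solution 2] = 12.0 g/L / 3065.8 = 0.003914 g/L = 3.91 mg/L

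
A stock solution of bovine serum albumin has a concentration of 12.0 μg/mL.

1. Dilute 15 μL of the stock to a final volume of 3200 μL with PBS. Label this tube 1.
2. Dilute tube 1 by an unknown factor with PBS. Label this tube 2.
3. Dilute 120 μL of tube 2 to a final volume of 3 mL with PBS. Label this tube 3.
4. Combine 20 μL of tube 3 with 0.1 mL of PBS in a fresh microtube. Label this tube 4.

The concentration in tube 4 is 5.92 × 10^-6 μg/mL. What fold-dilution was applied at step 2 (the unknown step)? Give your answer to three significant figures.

63.3-fold

Step 1: 15 μL brought to 3200 μL → factor 3200/15 = 213.33
Step 2: unknown factor x
Step 3: 120 μL brought to 3 mL → factor 3000/120 = 25
Step 4: 20 μL + 0.1 mL = 120 μL total → factor 120/20 = 6
Product of known-step factors = 32000
Overall factor = 12.0 μg/mL / (5.92 × 10^-6 μg/mL) = 2.027 × 10^6
x = 2.027 × 10^6 / 32000 = 63.3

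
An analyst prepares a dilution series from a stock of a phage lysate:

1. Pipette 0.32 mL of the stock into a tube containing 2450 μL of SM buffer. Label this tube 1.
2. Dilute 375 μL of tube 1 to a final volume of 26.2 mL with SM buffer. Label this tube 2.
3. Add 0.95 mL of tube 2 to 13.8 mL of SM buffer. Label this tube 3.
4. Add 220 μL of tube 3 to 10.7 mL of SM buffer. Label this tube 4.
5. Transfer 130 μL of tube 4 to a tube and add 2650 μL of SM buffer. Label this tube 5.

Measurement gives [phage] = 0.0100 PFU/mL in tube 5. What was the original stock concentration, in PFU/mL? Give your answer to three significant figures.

9.97 × 10^4 PFU/mL

Step 1: 0.32 mL + 2450 μL = 2.77 mL total → factor 2.77/0.32 = 8.6562
Step 2: 375 μL brought to 26.2 mL → factor 26200/375 = 69.867
Step 3: 0.95 mL + 13.8 mL = 14.75 mL total → factor 14.75/0.95 = 15.526
Step 4: 220 μL + 10.7 mL = 10920 μL total → factor 10920/220 = 49.636
Step 5: 130 μL + 2650 μL = 2780 μL total → factor 2780/130 = 21.385
Overall dilution factor = 8.6562 × 69.867 × 15.526 × 49.636 × 21.385 = 9.9671 × 10^6
Stock = 0.0100 PFU/mL × 9.9671 × 10^6 = 9.97 × 10^4 PFU/mL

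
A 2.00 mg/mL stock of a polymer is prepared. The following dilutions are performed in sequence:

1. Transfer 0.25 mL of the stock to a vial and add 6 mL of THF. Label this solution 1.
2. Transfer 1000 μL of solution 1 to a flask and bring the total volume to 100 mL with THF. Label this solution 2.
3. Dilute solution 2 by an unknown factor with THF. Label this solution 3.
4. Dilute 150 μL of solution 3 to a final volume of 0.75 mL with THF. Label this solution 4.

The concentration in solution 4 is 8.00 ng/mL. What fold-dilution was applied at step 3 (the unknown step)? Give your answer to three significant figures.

Step 1: 0.25 mL + 6 mL = 6.25 mL total → factor 6.25/0.25 = 25
Step 2: 1000 μL brought to 100 mL → factor 1 × 10^5/1000 = 100
Step 3: unknown factor x
Step 4: 150 μL brought to 0.75 mL → factor 750/150 = 5
Product of known-step factors = 12500
Overall factor = 2.00 mg/mL / (8.00 ng/mL) = 2.5 × 10^5
x = 2.5 × 10^5 / 12500 = 20.0

20.0-fold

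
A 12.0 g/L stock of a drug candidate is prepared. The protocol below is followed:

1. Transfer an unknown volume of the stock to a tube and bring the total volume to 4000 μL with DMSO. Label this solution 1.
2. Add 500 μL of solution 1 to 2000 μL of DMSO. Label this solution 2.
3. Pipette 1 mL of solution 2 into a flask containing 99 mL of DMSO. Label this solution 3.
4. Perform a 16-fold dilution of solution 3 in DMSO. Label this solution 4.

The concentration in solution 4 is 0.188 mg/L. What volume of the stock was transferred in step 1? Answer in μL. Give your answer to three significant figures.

501 μL

Step 1: v brought to 4000 μL → factor = 4000 μL/v
Step 2: 500 μL + 2000 μL = 2500 μL total → factor 2500/500 = 5
Step 3: 1 mL + 99 mL = 100 mL total → factor 100/1 = 100
Step 4: 16-fold → factor 16
Product of known-step factors = 8000
Overall factor = 12.0 g/L / (0.188 mg/L) = 63830
Step-1 factor = 63830 / 8000 = 7.9787
v = 4000 μL / 7.9787 = 501 μL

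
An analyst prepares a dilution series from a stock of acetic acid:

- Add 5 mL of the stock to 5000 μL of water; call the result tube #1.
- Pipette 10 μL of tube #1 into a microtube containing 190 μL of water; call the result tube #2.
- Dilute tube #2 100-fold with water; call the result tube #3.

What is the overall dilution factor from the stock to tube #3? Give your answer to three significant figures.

Step 1: 5 mL + 5000 μL = 10 mL total → factor 10/5 = 2
Step 2: 10 μL + 190 μL = 200 μL total → factor 200/10 = 20
Step 3: 100-fold → factor 100
Overall dilution factor = 2 × 20 × 100 = 4000

4.00 × 10^3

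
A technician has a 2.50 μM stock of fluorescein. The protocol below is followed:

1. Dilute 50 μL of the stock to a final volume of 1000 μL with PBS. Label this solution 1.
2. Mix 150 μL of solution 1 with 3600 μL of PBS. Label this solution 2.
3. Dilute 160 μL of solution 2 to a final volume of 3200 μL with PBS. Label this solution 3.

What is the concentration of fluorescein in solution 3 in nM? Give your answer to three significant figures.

Step 1: 50 μL brought to 1000 μL → factor 1000/50 = 20
Step 2: 150 μL + 3600 μL = 3750 μL total → factor 3750/150 = 25
Step 3: 160 μL brought to 3200 μL → factor 3200/160 = 20
Overall dilution factor = 20 × 25 × 20 = 10000
Final = 2.50 μM / 10000 = 0.0002500 μM = 0.250 nM

0.250 nM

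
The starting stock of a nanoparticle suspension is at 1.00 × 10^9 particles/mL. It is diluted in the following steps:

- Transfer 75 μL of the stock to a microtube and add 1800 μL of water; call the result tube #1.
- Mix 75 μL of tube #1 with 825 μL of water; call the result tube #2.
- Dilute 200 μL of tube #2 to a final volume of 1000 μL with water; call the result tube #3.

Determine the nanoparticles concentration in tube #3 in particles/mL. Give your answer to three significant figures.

Step 1: 75 μL + 1800 μL = 1875 μL total → factor 1875/75 = 25
Step 2: 75 μL + 825 μL = 900 μL total → factor 900/75 = 12
Step 3: 200 μL brought to 1000 μL → factor 1000/200 = 5
Overall dilution factor = 25 × 12 × 5 = 1500
Final = 1.00 × 10^9 particles/mL / 1500 = 6.67 × 10^5 particles/mL

6.67 × 10^5 particles/mL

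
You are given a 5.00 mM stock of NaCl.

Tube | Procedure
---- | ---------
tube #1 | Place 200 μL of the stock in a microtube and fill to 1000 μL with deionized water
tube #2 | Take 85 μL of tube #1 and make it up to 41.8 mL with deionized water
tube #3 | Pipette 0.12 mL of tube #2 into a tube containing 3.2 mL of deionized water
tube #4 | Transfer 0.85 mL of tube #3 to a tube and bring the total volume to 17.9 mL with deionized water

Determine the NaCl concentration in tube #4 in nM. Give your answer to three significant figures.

Step 1: 200 μL brought to 1000 μL → factor 1000/200 = 5
Step 2: 85 μL brought to 41.8 mL → factor 41800/85 = 491.76
Step 3: 0.12 mL + 3.2 mL = 3.32 mL total → factor 3.32/0.12 = 27.667
Step 4: 0.85 mL brought to 17.9 mL → factor 17.9/0.85 = 21.059
Overall dilution factor = 5 × 491.76 × 27.667 × 21.059 = 1.4326 × 10^6
Final = 5.00 mM / 1.4326 × 10^6 = 3.490 × 10^-6 mM = 3.49 nM

3.49 nM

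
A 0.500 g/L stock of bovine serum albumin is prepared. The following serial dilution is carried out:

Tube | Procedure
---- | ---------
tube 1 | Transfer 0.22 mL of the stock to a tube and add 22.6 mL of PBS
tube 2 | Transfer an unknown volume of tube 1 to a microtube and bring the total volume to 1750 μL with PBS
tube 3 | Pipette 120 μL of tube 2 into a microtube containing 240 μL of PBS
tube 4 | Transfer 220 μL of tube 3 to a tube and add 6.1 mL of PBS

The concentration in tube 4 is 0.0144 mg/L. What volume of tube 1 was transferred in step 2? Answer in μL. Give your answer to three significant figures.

Step 1: 0.22 mL + 22.6 mL = 22.82 mL total → factor 22.82/0.22 = 103.73
Step 2: v brought to 1750 μL → factor = 1750 μL/v
Step 3: 120 μL + 240 μL = 360 μL total → factor 360/120 = 3
Step 4: 220 μL + 6.1 mL = 6320 μL total → factor 6320/220 = 28.727
Product of known-step factors = 8939.4
Overall factor = 0.500 g/L / (0.0144 mg/L) = 34722
Step-2 factor = 34722 / 8939.4 = 3.8842
v = 1750 μL / 3.8842 = 451 μL

451 μL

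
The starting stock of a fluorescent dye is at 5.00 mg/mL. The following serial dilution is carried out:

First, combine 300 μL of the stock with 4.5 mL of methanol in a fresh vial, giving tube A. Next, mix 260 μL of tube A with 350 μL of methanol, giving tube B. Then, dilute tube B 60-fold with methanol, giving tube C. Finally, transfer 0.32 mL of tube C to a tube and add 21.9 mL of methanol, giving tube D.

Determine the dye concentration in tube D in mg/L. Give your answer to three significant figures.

0.0320 mg/L

Step 1: 300 μL + 4.5 mL = 4800 μL total → factor 4800/300 = 16
Step 2: 260 μL + 350 μL = 610 μL total → factor 610/260 = 2.3462
Step 3: 60-fold → factor 60
Step 4: 0.32 mL + 21.9 mL = 22.22 mL total → factor 22.22/0.32 = 69.438
Overall dilution factor = 16 × 2.3462 × 60 × 69.438 = 1.5639 × 10^5
Final = 5.00 mg/mL / 1.5639 × 10^5 = 3.197 × 10^-5 mg/mL = 0.0320 mg/L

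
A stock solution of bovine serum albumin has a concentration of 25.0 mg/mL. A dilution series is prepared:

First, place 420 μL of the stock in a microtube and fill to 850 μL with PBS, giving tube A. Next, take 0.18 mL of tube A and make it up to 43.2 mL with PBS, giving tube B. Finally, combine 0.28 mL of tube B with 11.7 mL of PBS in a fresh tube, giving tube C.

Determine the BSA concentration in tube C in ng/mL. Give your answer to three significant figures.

Step 1: 420 μL brought to 850 μL → factor 850/420 = 2.0238
Step 2: 0.18 mL brought to 43.2 mL → factor 43.2/0.18 = 240
Step 3: 0.28 mL + 11.7 mL = 11.98 mL total → factor 11.98/0.28 = 42.786
Overall dilution factor = 2.0238 × 240 × 42.786 = 20782
Final = 25.0 mg/mL / 20782 = 0.001203 mg/mL = 1.20 × 10^3 ng/mL

1.20 × 10^3 ng/mL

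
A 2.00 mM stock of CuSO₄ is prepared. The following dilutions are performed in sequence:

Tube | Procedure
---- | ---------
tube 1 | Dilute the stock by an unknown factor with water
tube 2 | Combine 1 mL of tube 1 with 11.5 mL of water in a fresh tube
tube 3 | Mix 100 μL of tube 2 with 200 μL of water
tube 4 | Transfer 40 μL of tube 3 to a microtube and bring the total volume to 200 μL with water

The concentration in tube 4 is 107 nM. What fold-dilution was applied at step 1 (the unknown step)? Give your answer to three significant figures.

Step 1: unknown factor x
Step 2: 1 mL + 11.5 mL = 12.5 mL total → factor 12.5/1 = 12.5
Step 3: 100 μL + 200 μL = 300 μL total → factor 300/100 = 3
Step 4: 40 μL brought to 200 μL → factor 200/40 = 5
Product of known-step factors = 187.5
Overall factor = 2.00 mM / (107 nM) = 18692
x = 18692 / 187.5 = 99.7

99.7-fold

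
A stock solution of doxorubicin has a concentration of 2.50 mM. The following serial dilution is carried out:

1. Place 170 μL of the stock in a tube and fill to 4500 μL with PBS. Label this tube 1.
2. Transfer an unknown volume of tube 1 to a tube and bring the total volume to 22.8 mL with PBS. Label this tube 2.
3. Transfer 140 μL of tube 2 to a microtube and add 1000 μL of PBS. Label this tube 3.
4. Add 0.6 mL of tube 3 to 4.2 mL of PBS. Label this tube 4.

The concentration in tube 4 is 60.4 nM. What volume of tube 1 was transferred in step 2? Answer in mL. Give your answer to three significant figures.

0.950 mL

Step 1: 170 μL brought to 4500 μL → factor 4500/170 = 26.471
Step 2: v brought to 22.8 mL → factor = 22.8 mL/v
Step 3: 140 μL + 1000 μL = 1140 μL total → factor 1140/140 = 8.1429
Step 4: 0.6 mL + 4.2 mL = 4.8 mL total → factor 4.8/0.6 = 8
Product of known-step factors = 1724.4
Overall factor = 2.50 mM / (60.4 nM) = 41391
Step-2 factor = 41391 / 1724.4 = 24.003
v = 22.8 mL / 24.003 = 0.950 mL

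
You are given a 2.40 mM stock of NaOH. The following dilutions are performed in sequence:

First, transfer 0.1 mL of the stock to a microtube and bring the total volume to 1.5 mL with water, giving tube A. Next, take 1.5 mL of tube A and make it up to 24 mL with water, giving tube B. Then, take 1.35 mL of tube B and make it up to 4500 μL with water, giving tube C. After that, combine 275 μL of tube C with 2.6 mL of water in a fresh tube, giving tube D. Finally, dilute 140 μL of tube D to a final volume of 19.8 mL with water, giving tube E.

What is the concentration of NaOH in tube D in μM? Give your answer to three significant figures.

Step 1: 0.1 mL brought to 1.5 mL → factor 1.5/0.1 = 15
Step 2: 1.5 mL brought to 24 mL → factor 24/1.5 = 16
Step 3: 1.35 mL brought to 4500 μL → factor 4.5/1.35 = 3.3333
Step 4: 275 μL + 2.6 mL = 2875 μL total → factor 2875/275 = 10.455
Dilution factor through tube D = 15 × 16 × 3.3333 × 10.455 = 8363.6
[tube D] = 2.40 mM / 8363.6 = 0.0002870 mM = 0.287 μM

0.287 μM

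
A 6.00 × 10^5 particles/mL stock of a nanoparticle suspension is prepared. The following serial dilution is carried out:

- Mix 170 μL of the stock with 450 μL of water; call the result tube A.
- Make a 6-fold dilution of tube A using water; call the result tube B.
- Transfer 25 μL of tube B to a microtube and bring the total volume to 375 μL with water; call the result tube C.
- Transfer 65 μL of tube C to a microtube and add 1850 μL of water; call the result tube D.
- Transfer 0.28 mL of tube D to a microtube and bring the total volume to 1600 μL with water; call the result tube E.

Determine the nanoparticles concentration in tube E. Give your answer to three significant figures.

Step 1: 170 μL + 450 μL = 620 μL total → factor 620/170 = 3.6471
Step 2: 6-fold → factor 6
Step 3: 25 μL brought to 375 μL → factor 375/25 = 15
Step 4: 65 μL + 1850 μL = 1915 μL total → factor 1915/65 = 29.462
Step 5: 0.28 mL brought to 1600 μL → factor 1.6/0.28 = 5.7143
Overall dilution factor = 3.6471 × 6 × 15 × 29.462 × 5.7143 = 55259
Final = 6.00 × 10^5 particles/mL / 55259 = 10.9 particles/mL

10.9 particles/mL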